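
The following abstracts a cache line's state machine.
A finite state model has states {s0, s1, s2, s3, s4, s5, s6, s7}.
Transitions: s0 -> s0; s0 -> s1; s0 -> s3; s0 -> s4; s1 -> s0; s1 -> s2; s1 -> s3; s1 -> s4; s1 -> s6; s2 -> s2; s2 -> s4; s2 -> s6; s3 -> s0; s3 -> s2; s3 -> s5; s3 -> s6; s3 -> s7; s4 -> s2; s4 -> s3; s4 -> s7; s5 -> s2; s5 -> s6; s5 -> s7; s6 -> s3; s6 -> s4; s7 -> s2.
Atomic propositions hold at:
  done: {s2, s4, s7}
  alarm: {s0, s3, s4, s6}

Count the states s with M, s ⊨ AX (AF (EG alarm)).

1

EG alarm: greatest fixpoint, start Z0 = {s0, s3, s4, s6}, keep only states in Sat with some successor in Z. Already a fixed point.
Sat(EG alarm) = {s0, s3, s4, s6}
AF (EG alarm): least fixpoint, start Z0 = {s0, s3, s4, s6}, add states with every successor in Z. Already a fixed point.
Sat(AF (EG alarm)) = {s0, s3, s4, s6}
Sat(AX (AF (EG alarm))) = {s : every successor in {s0, s3, s4, s6}} = {s6}
|Sat(AX (AF (EG alarm)))| = |{s6}| = 1.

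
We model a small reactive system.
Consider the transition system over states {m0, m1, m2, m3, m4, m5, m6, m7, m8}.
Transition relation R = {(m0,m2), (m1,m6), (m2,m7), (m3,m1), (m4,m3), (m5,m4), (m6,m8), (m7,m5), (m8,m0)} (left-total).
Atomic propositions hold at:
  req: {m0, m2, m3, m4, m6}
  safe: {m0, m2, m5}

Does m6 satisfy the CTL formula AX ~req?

Sat(~req) = {m1, m5, m7, m8}
Sat(AX ~req) = {s : every successor in {m1, m5, m7, m8}} = {m2, m3, m6, m7}
m6 ∈ Sat(AX ~req) = {m2, m3, m6, m7}, so the formula holds at m6.

Yes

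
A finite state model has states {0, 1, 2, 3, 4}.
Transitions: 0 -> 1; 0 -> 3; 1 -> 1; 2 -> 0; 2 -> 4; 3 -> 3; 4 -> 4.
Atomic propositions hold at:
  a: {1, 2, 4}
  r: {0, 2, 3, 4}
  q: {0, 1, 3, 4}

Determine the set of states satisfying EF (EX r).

{0, 2, 3, 4}

Sat(EX r) = {s : some successor in {0, 2, 3, 4}} = {0, 2, 3, 4}
EF (EX r): least fixpoint, start Z0 = {0, 2, 3, 4}, add states with some successor in Z. Already a fixed point.
Sat(EF (EX r)) = {0, 2, 3, 4}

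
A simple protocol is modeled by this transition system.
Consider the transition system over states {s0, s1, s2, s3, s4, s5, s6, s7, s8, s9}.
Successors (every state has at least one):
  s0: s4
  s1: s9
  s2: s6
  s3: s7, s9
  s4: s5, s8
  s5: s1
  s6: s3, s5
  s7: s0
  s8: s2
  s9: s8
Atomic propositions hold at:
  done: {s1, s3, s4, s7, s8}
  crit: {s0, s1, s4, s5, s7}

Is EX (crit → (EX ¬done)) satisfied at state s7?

Sat(¬done) = {s0, s2, s5, s6, s9}
Sat(EX ¬done) = {s : some successor in {s0, s2, s5, s6, s9}} = {s1, s2, s3, s4, s6, s7, s8}
Sat(crit → (EX ¬done)) = {s1, s2, s3, s4, s6, s7, s8, s9}
Sat(EX (crit → (EX ¬done))) = {s : some successor in {s1, s2, s3, s4, s6, s7, s8, s9}} = {s0, s1, s2, s3, s4, s5, s6, s8, s9}
s7 ∉ Sat(EX (crit → (EX ¬done))) = {s0, s1, s2, s3, s4, s5, s6, s8, s9}, so the formula does not hold at s7.

No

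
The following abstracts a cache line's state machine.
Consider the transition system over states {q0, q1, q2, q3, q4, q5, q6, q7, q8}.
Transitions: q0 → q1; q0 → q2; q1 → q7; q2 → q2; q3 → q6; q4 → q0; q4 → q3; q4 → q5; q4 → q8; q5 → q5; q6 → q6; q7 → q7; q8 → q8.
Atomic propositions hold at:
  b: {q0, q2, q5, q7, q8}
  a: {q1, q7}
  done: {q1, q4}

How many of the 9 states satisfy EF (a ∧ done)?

3

Sat(a ∧ done) = {q1}
EF (a ∧ done): least fixpoint, start Z0 = {q1}, add states with some successor in Z. Z1 = {q0, q1}; Z2 = {q0, q1, q4}; fixed.
Sat(EF (a ∧ done)) = {q0, q1, q4}
|Sat(EF (a ∧ done))| = |{q0, q1, q4}| = 3.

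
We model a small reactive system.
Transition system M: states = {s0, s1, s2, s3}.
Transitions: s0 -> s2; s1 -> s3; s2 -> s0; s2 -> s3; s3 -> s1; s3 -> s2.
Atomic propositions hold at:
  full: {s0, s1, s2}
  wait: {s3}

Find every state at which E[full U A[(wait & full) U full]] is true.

Sat(wait & full) = ∅
A[(wait & full) U full]: least fixpoint, start Z0 = Sat(full) = {s0, s1, s2}, add states in Sat(wait & full) with every successor in Z. Already a fixed point.
Sat(A[(wait & full) U full]) = {s0, s1, s2}
E[full U A[(wait & full) U full]]: least fixpoint, start Z0 = Sat(A[(wait & full) U full]) = {s0, s1, s2}, add states in Sat(full) with some successor in Z. Already a fixed point.
Sat(E[full U A[(wait & full) U full]]) = {s0, s1, s2}

{s0, s1, s2}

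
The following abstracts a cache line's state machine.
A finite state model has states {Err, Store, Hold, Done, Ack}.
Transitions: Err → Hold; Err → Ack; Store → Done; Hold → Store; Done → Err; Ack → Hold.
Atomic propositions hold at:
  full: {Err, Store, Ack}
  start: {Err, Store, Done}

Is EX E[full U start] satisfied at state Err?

E[full U start]: least fixpoint, start Z0 = Sat(start) = {Err, Store, Done}, add states in Sat(full) with some successor in Z. Already a fixed point.
Sat(E[full U start]) = {Err, Store, Done}
Sat(EX E[full U start]) = {s : some successor in {Err, Store, Done}} = {Store, Hold, Done}
Err ∉ Sat(EX E[full U start]) = {Store, Hold, Done}, so the formula does not hold at Err.

No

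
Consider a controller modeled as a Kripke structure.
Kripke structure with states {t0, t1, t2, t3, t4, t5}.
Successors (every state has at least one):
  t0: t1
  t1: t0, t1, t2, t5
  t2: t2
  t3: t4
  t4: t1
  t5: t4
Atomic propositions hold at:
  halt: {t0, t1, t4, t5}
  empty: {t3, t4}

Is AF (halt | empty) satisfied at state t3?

Yes

Sat(halt | empty) = {t0, t1, t3, t4, t5}
AF (halt | empty): least fixpoint, start Z0 = {t0, t1, t3, t4, t5}, add states with every successor in Z. Already a fixed point.
Sat(AF (halt | empty)) = {t0, t1, t3, t4, t5}
t3 ∈ Sat(AF (halt | empty)) = {t0, t1, t3, t4, t5}, so the formula holds at t3.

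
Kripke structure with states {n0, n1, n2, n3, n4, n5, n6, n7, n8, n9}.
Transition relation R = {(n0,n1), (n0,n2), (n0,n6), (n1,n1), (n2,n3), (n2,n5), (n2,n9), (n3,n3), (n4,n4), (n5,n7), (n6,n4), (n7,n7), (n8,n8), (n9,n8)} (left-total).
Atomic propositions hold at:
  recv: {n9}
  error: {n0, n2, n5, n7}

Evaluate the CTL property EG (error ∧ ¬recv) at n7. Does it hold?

Yes

Sat(¬recv) = {n0, n1, n2, n3, n4, n5, n6, n7, n8}
Sat(error ∧ ¬recv) = {n0, n2, n5, n7}
EG (error ∧ ¬recv): greatest fixpoint, start Z0 = {n0, n2, n5, n7}, keep only states in Sat with some successor in Z. Already a fixed point.
Sat(EG (error ∧ ¬recv)) = {n0, n2, n5, n7}
n7 ∈ Sat(EG (error ∧ ¬recv)) = {n0, n2, n5, n7}, so the formula holds at n7.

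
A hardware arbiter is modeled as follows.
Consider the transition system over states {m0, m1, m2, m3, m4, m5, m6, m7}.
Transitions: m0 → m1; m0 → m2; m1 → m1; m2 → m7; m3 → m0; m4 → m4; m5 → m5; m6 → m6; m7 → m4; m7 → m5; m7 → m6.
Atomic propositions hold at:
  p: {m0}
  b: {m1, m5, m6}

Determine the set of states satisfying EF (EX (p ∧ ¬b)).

Sat(¬b) = {m0, m2, m3, m4, m7}
Sat(p ∧ ¬b) = {m0}
Sat(EX (p ∧ ¬b)) = {s : some successor in {m0}} = {m3}
EF (EX (p ∧ ¬b)): least fixpoint, start Z0 = {m3}, add states with some successor in Z. Already a fixed point.
Sat(EF (EX (p ∧ ¬b))) = {m3}

{m3}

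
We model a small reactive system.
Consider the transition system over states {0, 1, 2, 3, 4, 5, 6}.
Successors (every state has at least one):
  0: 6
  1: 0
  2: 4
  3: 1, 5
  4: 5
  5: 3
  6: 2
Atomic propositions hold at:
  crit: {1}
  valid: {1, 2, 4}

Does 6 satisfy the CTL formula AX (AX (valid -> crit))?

No

Sat(valid -> crit) = {0, 1, 3, 5, 6}
Sat(AX (valid -> crit)) = {s : every successor in {0, 1, 3, 5, 6}} = {0, 1, 3, 4, 5}
Sat(AX (AX (valid -> crit))) = {s : every successor in {0, 1, 3, 4, 5}} = {1, 2, 3, 4, 5}
6 ∉ Sat(AX (AX (valid -> crit))) = {1, 2, 3, 4, 5}, so the formula does not hold at 6.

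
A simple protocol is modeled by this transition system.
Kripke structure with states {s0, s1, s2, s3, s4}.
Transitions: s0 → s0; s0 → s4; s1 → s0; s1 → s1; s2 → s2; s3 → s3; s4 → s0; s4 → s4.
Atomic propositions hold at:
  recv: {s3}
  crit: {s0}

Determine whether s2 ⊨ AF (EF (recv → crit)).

Yes

Sat(recv → crit) = {s0, s1, s2, s4}
EF (recv → crit): least fixpoint, start Z0 = {s0, s1, s2, s4}, add states with some successor in Z. Already a fixed point.
Sat(EF (recv → crit)) = {s0, s1, s2, s4}
AF (EF (recv → crit)): least fixpoint, start Z0 = {s0, s1, s2, s4}, add states with every successor in Z. Already a fixed point.
Sat(AF (EF (recv → crit))) = {s0, s1, s2, s4}
s2 ∈ Sat(AF (EF (recv → crit))) = {s0, s1, s2, s4}, so the formula holds at s2.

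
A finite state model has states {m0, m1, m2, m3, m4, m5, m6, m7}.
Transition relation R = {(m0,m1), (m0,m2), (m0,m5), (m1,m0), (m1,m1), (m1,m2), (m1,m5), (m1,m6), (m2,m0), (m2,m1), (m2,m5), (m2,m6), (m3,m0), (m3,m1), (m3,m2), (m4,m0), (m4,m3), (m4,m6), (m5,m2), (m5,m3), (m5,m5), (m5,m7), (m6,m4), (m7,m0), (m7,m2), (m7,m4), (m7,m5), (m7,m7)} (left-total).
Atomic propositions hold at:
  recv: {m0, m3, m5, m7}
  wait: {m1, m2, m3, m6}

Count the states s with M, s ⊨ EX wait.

7

Sat(EX wait) = {s : some successor in {m1, m2, m3, m6}} = {m0, m1, m2, m3, m4, m5, m7}
|Sat(EX wait)| = |{m0, m1, m2, m3, m4, m5, m7}| = 7.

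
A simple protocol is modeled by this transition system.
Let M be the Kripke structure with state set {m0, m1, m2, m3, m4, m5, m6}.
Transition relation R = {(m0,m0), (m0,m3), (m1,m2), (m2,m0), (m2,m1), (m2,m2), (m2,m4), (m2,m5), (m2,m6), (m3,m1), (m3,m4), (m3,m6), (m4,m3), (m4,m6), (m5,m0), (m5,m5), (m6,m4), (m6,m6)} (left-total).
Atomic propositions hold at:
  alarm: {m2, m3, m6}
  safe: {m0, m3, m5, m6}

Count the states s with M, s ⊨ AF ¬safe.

3

Sat(¬safe) = {m1, m2, m4}
AF ¬safe: least fixpoint, start Z0 = {m1, m2, m4}, add states with every successor in Z. Already a fixed point.
Sat(AF ¬safe) = {m1, m2, m4}
|Sat(AF ¬safe)| = |{m1, m2, m4}| = 3.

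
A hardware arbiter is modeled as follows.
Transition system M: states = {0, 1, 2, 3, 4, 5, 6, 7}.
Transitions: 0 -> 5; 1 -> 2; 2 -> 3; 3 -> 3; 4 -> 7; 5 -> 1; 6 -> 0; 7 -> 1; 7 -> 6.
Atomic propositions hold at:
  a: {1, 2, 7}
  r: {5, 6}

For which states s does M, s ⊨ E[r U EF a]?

{0, 1, 2, 4, 5, 6, 7}

EF a: least fixpoint, start Z0 = {1, 2, 7}, add states with some successor in Z. Z1 = {1, 2, 4, 5, 7}; Z2 = {0, 1, 2, 4, 5, 7}; Z3 = {0, 1, 2, 4, 5, 6, 7}; fixed.
Sat(EF a) = {0, 1, 2, 4, 5, 6, 7}
E[r U EF a]: least fixpoint, start Z0 = Sat(EF a) = {0, 1, 2, 4, 5, 6, 7}, add states in Sat(r) with some successor in Z. Already a fixed point.
Sat(E[r U EF a]) = {0, 1, 2, 4, 5, 6, 7}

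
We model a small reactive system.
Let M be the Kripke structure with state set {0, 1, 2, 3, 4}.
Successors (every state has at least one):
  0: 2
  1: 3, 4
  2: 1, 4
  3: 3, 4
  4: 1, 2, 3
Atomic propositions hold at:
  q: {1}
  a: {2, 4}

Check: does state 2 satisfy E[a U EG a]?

EG a: greatest fixpoint, start Z0 = {2, 4}, keep only states in Sat with some successor in Z. Already a fixed point.
Sat(EG a) = {2, 4}
E[a U EG a]: least fixpoint, start Z0 = Sat(EG a) = {2, 4}, add states in Sat(a) with some successor in Z. Already a fixed point.
Sat(E[a U EG a]) = {2, 4}
2 ∈ Sat(E[a U EG a]) = {2, 4}, so the formula holds at 2.

Yes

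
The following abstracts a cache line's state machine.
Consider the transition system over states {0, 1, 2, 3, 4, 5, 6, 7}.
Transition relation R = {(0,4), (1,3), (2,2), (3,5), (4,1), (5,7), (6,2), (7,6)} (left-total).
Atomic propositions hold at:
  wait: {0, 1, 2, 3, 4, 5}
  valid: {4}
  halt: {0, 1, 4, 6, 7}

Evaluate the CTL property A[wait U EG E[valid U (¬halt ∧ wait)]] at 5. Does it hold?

Sat(¬halt) = {2, 3, 5}
Sat(¬halt ∧ wait) = {2, 3, 5}
E[valid U (¬halt ∧ wait)]: least fixpoint, start Z0 = Sat((¬halt ∧ wait)) = {2, 3, 5}, add states in Sat(valid) with some successor in Z. Already a fixed point.
Sat(E[valid U (¬halt ∧ wait)]) = {2, 3, 5}
EG E[valid U (¬halt ∧ wait)]: greatest fixpoint, start Z0 = {2, 3, 5}, keep only states in Sat with some successor in Z. Z1 = {2, 3}; Z2 = {2}; fixed.
Sat(EG E[valid U (¬halt ∧ wait)]) = {2}
A[wait U EG E[valid U (¬halt ∧ wait)]]: least fixpoint, start Z0 = Sat(EG E[valid U (¬halt ∧ wait)]) = {2}, add states in Sat(wait) with every successor in Z. Already a fixed point.
Sat(A[wait U EG E[valid U (¬halt ∧ wait)]]) = {2}
5 ∉ Sat(A[wait U EG E[valid U (¬halt ∧ wait)]]) = {2}, so the formula does not hold at 5.

No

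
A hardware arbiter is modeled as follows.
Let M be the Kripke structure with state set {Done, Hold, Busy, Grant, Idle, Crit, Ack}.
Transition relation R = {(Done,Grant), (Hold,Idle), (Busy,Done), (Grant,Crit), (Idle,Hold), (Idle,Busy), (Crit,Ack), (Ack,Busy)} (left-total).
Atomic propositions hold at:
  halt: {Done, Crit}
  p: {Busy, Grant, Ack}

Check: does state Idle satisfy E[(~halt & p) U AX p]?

No

Sat(~halt) = {Hold, Busy, Grant, Idle, Ack}
Sat(~halt & p) = {Busy, Grant, Ack}
Sat(AX p) = {s : every successor in {Busy, Grant, Ack}} = {Done, Crit, Ack}
E[(~halt & p) U AX p]: least fixpoint, start Z0 = Sat(AX p) = {Done, Crit, Ack}, add states in Sat(~halt & p) with some successor in Z. Z1 = {Done, Busy, Grant, Crit, Ack}; fixed.
Sat(E[(~halt & p) U AX p]) = {Done, Busy, Grant, Crit, Ack}
Idle ∉ Sat(E[(~halt & p) U AX p]) = {Done, Busy, Grant, Crit, Ack}, so the formula does not hold at Idle.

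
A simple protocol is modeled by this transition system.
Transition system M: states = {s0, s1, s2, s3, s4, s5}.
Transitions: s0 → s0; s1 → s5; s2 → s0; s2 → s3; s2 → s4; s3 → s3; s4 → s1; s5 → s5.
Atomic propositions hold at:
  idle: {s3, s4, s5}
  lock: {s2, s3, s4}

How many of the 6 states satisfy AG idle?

AG idle: greatest fixpoint, start Z0 = {s3, s4, s5}, keep only states in Sat with every successor in Z. Z1 = {s3, s5}; fixed.
Sat(AG idle) = {s3, s5}
|Sat(AG idle)| = |{s3, s5}| = 2.

2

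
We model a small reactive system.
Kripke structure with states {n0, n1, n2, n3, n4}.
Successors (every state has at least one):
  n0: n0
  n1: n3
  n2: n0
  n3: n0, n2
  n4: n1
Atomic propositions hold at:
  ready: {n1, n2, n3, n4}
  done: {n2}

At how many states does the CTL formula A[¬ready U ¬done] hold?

Sat(¬ready) = {n0}
Sat(¬done) = {n0, n1, n3, n4}
A[¬ready U ¬done]: least fixpoint, start Z0 = Sat(¬done) = {n0, n1, n3, n4}, add states in Sat(¬ready) with every successor in Z. Already a fixed point.
Sat(A[¬ready U ¬done]) = {n0, n1, n3, n4}
|Sat(A[¬ready U ¬done])| = |{n0, n1, n3, n4}| = 4.

4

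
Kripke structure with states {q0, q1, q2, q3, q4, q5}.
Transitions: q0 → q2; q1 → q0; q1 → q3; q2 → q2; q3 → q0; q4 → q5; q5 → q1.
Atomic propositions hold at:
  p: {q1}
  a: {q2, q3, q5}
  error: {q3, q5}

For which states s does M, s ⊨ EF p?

{q1, q4, q5}

EF p: least fixpoint, start Z0 = {q1}, add states with some successor in Z. Z1 = {q1, q5}; Z2 = {q1, q4, q5}; fixed.
Sat(EF p) = {q1, q4, q5}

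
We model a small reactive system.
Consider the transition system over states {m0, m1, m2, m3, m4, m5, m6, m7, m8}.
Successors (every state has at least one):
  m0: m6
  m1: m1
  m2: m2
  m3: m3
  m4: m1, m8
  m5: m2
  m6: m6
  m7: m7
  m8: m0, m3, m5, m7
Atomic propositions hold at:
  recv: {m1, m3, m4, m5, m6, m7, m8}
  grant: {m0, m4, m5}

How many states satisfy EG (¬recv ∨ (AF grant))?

Sat(¬recv) = {m0, m2}
AF grant: least fixpoint, start Z0 = {m0, m4, m5}, add states with every successor in Z. Already a fixed point.
Sat(AF grant) = {m0, m4, m5}
Sat(¬recv ∨ (AF grant)) = {m0, m2, m4, m5}
EG (¬recv ∨ (AF grant)): greatest fixpoint, start Z0 = {m0, m2, m4, m5}, keep only states in Sat with some successor in Z. Z1 = {m2, m5}; fixed.
Sat(EG (¬recv ∨ (AF grant))) = {m2, m5}
|Sat(EG (¬recv ∨ (AF grant)))| = |{m2, m5}| = 2.

2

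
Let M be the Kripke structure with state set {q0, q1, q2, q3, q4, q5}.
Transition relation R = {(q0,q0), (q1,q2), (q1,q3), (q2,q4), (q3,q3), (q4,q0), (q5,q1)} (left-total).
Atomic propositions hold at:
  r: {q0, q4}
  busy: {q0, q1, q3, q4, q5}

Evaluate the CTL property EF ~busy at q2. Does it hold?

Sat(~busy) = {q2}
EF ~busy: least fixpoint, start Z0 = {q2}, add states with some successor in Z. Z1 = {q1, q2}; Z2 = {q1, q2, q5}; fixed.
Sat(EF ~busy) = {q1, q2, q5}
q2 ∈ Sat(EF ~busy) = {q1, q2, q5}, so the formula holds at q2.

Yes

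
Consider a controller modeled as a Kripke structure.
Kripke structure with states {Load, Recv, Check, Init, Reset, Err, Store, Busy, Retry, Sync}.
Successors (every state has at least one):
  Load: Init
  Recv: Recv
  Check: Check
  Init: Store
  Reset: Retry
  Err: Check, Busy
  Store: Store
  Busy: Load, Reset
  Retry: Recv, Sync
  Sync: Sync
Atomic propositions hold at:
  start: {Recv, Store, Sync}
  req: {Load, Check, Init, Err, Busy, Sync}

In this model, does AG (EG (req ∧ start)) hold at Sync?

Yes

Sat(req ∧ start) = {Sync}
EG (req ∧ start): greatest fixpoint, start Z0 = {Sync}, keep only states in Sat with some successor in Z. Already a fixed point.
Sat(EG (req ∧ start)) = {Sync}
AG (EG (req ∧ start)): greatest fixpoint, start Z0 = {Sync}, keep only states in Sat with every successor in Z. Already a fixed point.
Sat(AG (EG (req ∧ start))) = {Sync}
Sync ∈ Sat(AG (EG (req ∧ start))) = {Sync}, so the formula holds at Sync.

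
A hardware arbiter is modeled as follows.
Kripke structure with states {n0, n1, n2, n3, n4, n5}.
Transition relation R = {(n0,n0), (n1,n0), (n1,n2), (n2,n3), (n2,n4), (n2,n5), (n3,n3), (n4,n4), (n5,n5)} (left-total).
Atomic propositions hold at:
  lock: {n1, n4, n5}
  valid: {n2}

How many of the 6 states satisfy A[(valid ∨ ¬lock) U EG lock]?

Sat(¬lock) = {n0, n2, n3}
Sat(valid ∨ ¬lock) = {n0, n2, n3}
EG lock: greatest fixpoint, start Z0 = {n1, n4, n5}, keep only states in Sat with some successor in Z. Z1 = {n4, n5}; fixed.
Sat(EG lock) = {n4, n5}
A[(valid ∨ ¬lock) U EG lock]: least fixpoint, start Z0 = Sat(EG lock) = {n4, n5}, add states in Sat(valid ∨ ¬lock) with every successor in Z. Already a fixed point.
Sat(A[(valid ∨ ¬lock) U EG lock]) = {n4, n5}
|Sat(A[(valid ∨ ¬lock) U EG lock])| = |{n4, n5}| = 2.

2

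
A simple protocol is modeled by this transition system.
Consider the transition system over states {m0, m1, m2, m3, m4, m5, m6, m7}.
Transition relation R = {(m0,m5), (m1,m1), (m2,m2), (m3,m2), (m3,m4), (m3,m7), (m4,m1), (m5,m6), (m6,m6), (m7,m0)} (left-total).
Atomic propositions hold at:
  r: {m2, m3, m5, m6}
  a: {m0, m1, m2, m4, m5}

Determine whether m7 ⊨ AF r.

Yes

AF r: least fixpoint, start Z0 = {m2, m3, m5, m6}, add states with every successor in Z. Z1 = {m0, m2, m3, m5, m6}; Z2 = {m0, m2, m3, m5, m6, m7}; fixed.
Sat(AF r) = {m0, m2, m3, m5, m6, m7}
m7 ∈ Sat(AF r) = {m0, m2, m3, m5, m6, m7}, so the formula holds at m7.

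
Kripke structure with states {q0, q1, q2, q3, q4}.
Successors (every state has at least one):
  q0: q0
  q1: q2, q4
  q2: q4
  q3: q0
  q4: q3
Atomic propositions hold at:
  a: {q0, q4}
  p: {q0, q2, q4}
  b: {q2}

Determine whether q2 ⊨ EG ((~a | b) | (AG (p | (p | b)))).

No

Sat(~a) = {q1, q2, q3}
Sat(~a | b) = {q1, q2, q3}
Sat(p | b) = {q0, q2, q4}
Sat(p | (p | b)) = {q0, q2, q4}
AG (p | (p | b)): greatest fixpoint, start Z0 = {q0, q2, q4}, keep only states in Sat with every successor in Z. Z1 = {q0, q2}; Z2 = {q0}; fixed.
Sat(AG (p | (p | b))) = {q0}
Sat((~a | b) | (AG (p | (p | b)))) = {q0, q1, q2, q3}
EG ((~a | b) | (AG (p | (p | b)))): greatest fixpoint, start Z0 = {q0, q1, q2, q3}, keep only states in Sat with some successor in Z. Z1 = {q0, q1, q3}; Z2 = {q0, q3}; fixed.
Sat(EG ((~a | b) | (AG (p | (p | b))))) = {q0, q3}
q2 ∉ Sat(EG ((~a | b) | (AG (p | (p | b))))) = {q0, q3}, so the formula does not hold at q2.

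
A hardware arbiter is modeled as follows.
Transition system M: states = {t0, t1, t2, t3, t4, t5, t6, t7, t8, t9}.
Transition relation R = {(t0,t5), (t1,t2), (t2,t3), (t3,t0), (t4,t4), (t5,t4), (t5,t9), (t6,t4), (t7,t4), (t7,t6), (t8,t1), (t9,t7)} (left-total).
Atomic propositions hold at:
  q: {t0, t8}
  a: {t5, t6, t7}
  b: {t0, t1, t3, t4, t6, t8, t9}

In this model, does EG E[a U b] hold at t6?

Yes

E[a U b]: least fixpoint, start Z0 = Sat(b) = {t0, t1, t3, t4, t6, t8, t9}, add states in Sat(a) with some successor in Z. Z1 = {t0, t1, t3, t4, t5, t6, t7, t8, t9}; fixed.
Sat(E[a U b]) = {t0, t1, t3, t4, t5, t6, t7, t8, t9}
EG E[a U b]: greatest fixpoint, start Z0 = {t0, t1, t3, t4, t5, t6, t7, t8, t9}, keep only states in Sat with some successor in Z. Z1 = {t0, t3, t4, t5, t6, t7, t8, t9}; Z2 = {t0, t3, t4, t5, t6, t7, t9}; fixed.
Sat(EG E[a U b]) = {t0, t3, t4, t5, t6, t7, t9}
t6 ∈ Sat(EG E[a U b]) = {t0, t3, t4, t5, t6, t7, t9}, so the formula holds at t6.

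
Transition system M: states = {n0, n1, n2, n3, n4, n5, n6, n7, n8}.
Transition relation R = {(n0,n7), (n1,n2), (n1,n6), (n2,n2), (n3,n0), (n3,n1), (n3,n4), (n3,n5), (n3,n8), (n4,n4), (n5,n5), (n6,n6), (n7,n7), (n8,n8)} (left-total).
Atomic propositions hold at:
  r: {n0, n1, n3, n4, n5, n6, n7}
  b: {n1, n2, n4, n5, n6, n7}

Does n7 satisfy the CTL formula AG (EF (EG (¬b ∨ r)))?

Sat(¬b) = {n0, n3, n8}
Sat(¬b ∨ r) = {n0, n1, n3, n4, n5, n6, n7, n8}
EG (¬b ∨ r): greatest fixpoint, start Z0 = {n0, n1, n3, n4, n5, n6, n7, n8}, keep only states in Sat with some successor in Z. Already a fixed point.
Sat(EG (¬b ∨ r)) = {n0, n1, n3, n4, n5, n6, n7, n8}
EF (EG (¬b ∨ r)): least fixpoint, start Z0 = {n0, n1, n3, n4, n5, n6, n7, n8}, add states with some successor in Z. Already a fixed point.
Sat(EF (EG (¬b ∨ r))) = {n0, n1, n3, n4, n5, n6, n7, n8}
AG (EF (EG (¬b ∨ r))): greatest fixpoint, start Z0 = {n0, n1, n3, n4, n5, n6, n7, n8}, keep only states in Sat with every successor in Z. Z1 = {n0, n3, n4, n5, n6, n7, n8}; Z2 = {n0, n4, n5, n6, n7, n8}; fixed.
Sat(AG (EF (EG (¬b ∨ r)))) = {n0, n4, n5, n6, n7, n8}
n7 ∈ Sat(AG (EF (EG (¬b ∨ r)))) = {n0, n4, n5, n6, n7, n8}, so the formula holds at n7.

Yes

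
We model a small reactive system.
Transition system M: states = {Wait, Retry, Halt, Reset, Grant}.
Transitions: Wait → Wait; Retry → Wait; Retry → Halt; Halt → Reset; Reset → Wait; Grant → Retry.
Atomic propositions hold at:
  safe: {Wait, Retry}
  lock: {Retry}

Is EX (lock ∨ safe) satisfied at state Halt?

Sat(lock ∨ safe) = {Wait, Retry}
Sat(EX (lock ∨ safe)) = {s : some successor in {Wait, Retry}} = {Wait, Retry, Reset, Grant}
Halt ∉ Sat(EX (lock ∨ safe)) = {Wait, Retry, Reset, Grant}, so the formula does not hold at Halt.

No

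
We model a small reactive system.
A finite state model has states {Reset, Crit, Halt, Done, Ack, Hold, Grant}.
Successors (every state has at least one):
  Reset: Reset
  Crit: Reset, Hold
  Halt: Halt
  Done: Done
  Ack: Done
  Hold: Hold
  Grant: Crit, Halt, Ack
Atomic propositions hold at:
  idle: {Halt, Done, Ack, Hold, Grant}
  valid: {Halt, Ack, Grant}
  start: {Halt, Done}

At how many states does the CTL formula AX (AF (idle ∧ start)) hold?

Sat(idle ∧ start) = {Halt, Done}
AF (idle ∧ start): least fixpoint, start Z0 = {Halt, Done}, add states with every successor in Z. Z1 = {Halt, Done, Ack}; fixed.
Sat(AF (idle ∧ start)) = {Halt, Done, Ack}
Sat(AX (AF (idle ∧ start))) = {s : every successor in {Halt, Done, Ack}} = {Halt, Done, Ack}
|Sat(AX (AF (idle ∧ start)))| = |{Halt, Done, Ack}| = 3.

3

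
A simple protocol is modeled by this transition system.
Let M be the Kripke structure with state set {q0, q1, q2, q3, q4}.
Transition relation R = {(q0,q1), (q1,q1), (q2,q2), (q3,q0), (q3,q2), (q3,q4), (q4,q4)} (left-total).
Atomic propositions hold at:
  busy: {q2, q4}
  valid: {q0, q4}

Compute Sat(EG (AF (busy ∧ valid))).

Sat(busy ∧ valid) = {q4}
AF (busy ∧ valid): least fixpoint, start Z0 = {q4}, add states with every successor in Z. Already a fixed point.
Sat(AF (busy ∧ valid)) = {q4}
EG (AF (busy ∧ valid)): greatest fixpoint, start Z0 = {q4}, keep only states in Sat with some successor in Z. Already a fixed point.
Sat(EG (AF (busy ∧ valid))) = {q4}

{q4}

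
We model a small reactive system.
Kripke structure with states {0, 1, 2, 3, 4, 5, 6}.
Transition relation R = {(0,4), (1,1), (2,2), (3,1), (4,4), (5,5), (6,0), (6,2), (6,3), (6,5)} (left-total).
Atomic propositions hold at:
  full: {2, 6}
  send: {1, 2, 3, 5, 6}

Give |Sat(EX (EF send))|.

EF send: least fixpoint, start Z0 = {1, 2, 3, 5, 6}, add states with some successor in Z. Already a fixed point.
Sat(EF send) = {1, 2, 3, 5, 6}
Sat(EX (EF send)) = {s : some successor in {1, 2, 3, 5, 6}} = {1, 2, 3, 5, 6}
|Sat(EX (EF send))| = |{1, 2, 3, 5, 6}| = 5.

5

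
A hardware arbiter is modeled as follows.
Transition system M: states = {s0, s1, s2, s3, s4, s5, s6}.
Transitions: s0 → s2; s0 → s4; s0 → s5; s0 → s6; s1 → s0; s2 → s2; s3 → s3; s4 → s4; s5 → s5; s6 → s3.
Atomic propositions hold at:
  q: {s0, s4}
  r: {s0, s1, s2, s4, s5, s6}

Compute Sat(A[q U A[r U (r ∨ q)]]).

Sat(r ∨ q) = {s0, s1, s2, s4, s5, s6}
A[r U (r ∨ q)]: least fixpoint, start Z0 = Sat((r ∨ q)) = {s0, s1, s2, s4, s5, s6}, add states in Sat(r) with every successor in Z. Already a fixed point.
Sat(A[r U (r ∨ q)]) = {s0, s1, s2, s4, s5, s6}
A[q U A[r U (r ∨ q)]]: least fixpoint, start Z0 = Sat(A[r U (r ∨ q)]) = {s0, s1, s2, s4, s5, s6}, add states in Sat(q) with every successor in Z. Already a fixed point.
Sat(A[q U A[r U (r ∨ q)]]) = {s0, s1, s2, s4, s5, s6}

{s0, s1, s2, s4, s5, s6}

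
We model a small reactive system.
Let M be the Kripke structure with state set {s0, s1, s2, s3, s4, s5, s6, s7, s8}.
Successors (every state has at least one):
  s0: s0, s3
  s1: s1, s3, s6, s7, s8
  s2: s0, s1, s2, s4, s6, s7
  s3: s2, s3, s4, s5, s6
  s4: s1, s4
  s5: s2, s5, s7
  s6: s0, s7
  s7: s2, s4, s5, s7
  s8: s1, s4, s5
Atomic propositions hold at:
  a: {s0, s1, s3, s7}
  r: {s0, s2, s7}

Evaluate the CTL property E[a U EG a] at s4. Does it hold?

EG a: greatest fixpoint, start Z0 = {s0, s1, s3, s7}, keep only states in Sat with some successor in Z. Already a fixed point.
Sat(EG a) = {s0, s1, s3, s7}
E[a U EG a]: least fixpoint, start Z0 = Sat(EG a) = {s0, s1, s3, s7}, add states in Sat(a) with some successor in Z. Already a fixed point.
Sat(E[a U EG a]) = {s0, s1, s3, s7}
s4 ∉ Sat(E[a U EG a]) = {s0, s1, s3, s7}, so the formula does not hold at s4.

No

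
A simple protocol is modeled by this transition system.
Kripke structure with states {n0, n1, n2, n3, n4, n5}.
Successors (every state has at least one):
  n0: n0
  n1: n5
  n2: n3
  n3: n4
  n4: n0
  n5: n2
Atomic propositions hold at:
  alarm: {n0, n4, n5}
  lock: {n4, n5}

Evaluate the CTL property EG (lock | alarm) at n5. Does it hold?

Sat(lock | alarm) = {n0, n4, n5}
EG (lock | alarm): greatest fixpoint, start Z0 = {n0, n4, n5}, keep only states in Sat with some successor in Z. Z1 = {n0, n4}; fixed.
Sat(EG (lock | alarm)) = {n0, n4}
n5 ∉ Sat(EG (lock | alarm)) = {n0, n4}, so the formula does not hold at n5.

No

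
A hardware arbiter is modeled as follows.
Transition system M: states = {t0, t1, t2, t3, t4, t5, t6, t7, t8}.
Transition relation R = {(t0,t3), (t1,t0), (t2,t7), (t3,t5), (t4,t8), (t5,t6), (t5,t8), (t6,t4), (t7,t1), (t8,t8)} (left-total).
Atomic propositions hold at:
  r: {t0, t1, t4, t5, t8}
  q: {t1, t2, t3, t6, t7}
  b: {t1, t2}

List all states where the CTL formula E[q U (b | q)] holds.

Sat(b | q) = {t1, t2, t3, t6, t7}
E[q U (b | q)]: least fixpoint, start Z0 = Sat((b | q)) = {t1, t2, t3, t6, t7}, add states in Sat(q) with some successor in Z. Already a fixed point.
Sat(E[q U (b | q)]) = {t1, t2, t3, t6, t7}

{t1, t2, t3, t6, t7}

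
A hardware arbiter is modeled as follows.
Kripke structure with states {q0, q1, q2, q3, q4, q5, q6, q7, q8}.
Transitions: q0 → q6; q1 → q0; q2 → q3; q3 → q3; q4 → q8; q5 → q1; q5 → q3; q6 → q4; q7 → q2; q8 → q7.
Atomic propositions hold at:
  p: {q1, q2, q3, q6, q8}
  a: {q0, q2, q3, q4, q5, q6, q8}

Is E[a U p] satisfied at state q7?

No

E[a U p]: least fixpoint, start Z0 = Sat(p) = {q1, q2, q3, q6, q8}, add states in Sat(a) with some successor in Z. Z1 = {q0, q1, q2, q3, q4, q5, q6, q8}; fixed.
Sat(E[a U p]) = {q0, q1, q2, q3, q4, q5, q6, q8}
q7 ∉ Sat(E[a U p]) = {q0, q1, q2, q3, q4, q5, q6, q8}, so the formula does not hold at q7.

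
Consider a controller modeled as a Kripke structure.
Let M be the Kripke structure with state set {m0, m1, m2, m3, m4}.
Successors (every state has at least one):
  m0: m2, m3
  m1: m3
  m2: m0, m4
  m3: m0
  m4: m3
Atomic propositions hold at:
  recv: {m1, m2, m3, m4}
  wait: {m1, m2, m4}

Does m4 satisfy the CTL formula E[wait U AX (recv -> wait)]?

Yes

Sat(recv -> wait) = {m0, m1, m2, m4}
Sat(AX (recv -> wait)) = {s : every successor in {m0, m1, m2, m4}} = {m2, m3}
E[wait U AX (recv -> wait)]: least fixpoint, start Z0 = Sat(AX (recv -> wait)) = {m2, m3}, add states in Sat(wait) with some successor in Z. Z1 = {m1, m2, m3, m4}; fixed.
Sat(E[wait U AX (recv -> wait)]) = {m1, m2, m3, m4}
m4 ∈ Sat(E[wait U AX (recv -> wait)]) = {m1, m2, m3, m4}, so the formula holds at m4.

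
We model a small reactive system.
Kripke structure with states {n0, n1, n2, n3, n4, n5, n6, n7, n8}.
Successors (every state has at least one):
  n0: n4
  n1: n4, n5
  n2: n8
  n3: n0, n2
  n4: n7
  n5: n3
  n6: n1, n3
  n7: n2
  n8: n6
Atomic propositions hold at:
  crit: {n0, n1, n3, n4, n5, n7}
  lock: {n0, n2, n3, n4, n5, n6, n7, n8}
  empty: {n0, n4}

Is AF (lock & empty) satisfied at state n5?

Sat(lock & empty) = {n0, n4}
AF (lock & empty): least fixpoint, start Z0 = {n0, n4}, add states with every successor in Z. Already a fixed point.
Sat(AF (lock & empty)) = {n0, n4}
n5 ∉ Sat(AF (lock & empty)) = {n0, n4}, so the formula does not hold at n5.

No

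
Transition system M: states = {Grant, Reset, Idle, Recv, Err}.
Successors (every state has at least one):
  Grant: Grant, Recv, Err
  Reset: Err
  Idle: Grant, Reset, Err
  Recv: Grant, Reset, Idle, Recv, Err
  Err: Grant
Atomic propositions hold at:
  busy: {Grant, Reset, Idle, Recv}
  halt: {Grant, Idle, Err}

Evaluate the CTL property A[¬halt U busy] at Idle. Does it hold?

Yes

Sat(¬halt) = {Reset, Recv}
A[¬halt U busy]: least fixpoint, start Z0 = Sat(busy) = {Grant, Reset, Idle, Recv}, add states in Sat(¬halt) with every successor in Z. Already a fixed point.
Sat(A[¬halt U busy]) = {Grant, Reset, Idle, Recv}
Idle ∈ Sat(A[¬halt U busy]) = {Grant, Reset, Idle, Recv}, so the formula holds at Idle.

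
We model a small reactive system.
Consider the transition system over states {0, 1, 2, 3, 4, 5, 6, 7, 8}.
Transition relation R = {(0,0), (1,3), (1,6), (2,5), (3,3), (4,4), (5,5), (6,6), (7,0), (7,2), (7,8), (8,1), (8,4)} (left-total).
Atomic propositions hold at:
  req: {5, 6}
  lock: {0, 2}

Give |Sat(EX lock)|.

Sat(EX lock) = {s : some successor in {0, 2}} = {0, 7}
|Sat(EX lock)| = |{0, 7}| = 2.

2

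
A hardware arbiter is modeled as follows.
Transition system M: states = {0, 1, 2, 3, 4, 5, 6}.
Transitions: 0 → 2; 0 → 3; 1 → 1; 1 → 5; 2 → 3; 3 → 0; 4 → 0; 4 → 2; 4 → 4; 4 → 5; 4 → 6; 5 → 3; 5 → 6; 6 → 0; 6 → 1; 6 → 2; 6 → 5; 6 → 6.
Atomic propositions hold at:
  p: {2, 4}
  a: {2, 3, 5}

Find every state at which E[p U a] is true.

E[p U a]: least fixpoint, start Z0 = Sat(a) = {2, 3, 5}, add states in Sat(p) with some successor in Z. Z1 = {2, 3, 4, 5}; fixed.
Sat(E[p U a]) = {2, 3, 4, 5}

{2, 3, 4, 5}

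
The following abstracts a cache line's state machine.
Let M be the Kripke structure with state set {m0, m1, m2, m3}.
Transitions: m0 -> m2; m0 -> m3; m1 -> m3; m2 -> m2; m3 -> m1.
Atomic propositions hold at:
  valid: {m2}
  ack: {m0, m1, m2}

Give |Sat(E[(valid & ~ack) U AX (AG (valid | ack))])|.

1

Sat(~ack) = {m3}
Sat(valid & ~ack) = ∅
Sat(valid | ack) = {m0, m1, m2}
AG (valid | ack): greatest fixpoint, start Z0 = {m0, m1, m2}, keep only states in Sat with every successor in Z. Z1 = {m2}; fixed.
Sat(AG (valid | ack)) = {m2}
Sat(AX (AG (valid | ack))) = {s : every successor in {m2}} = {m2}
E[(valid & ~ack) U AX (AG (valid | ack))]: least fixpoint, start Z0 = Sat(AX (AG (valid | ack))) = {m2}, add states in Sat(valid & ~ack) with some successor in Z. Already a fixed point.
Sat(E[(valid & ~ack) U AX (AG (valid | ack))]) = {m2}
|Sat(E[(valid & ~ack) U AX (AG (valid | ack))])| = |{m2}| = 1.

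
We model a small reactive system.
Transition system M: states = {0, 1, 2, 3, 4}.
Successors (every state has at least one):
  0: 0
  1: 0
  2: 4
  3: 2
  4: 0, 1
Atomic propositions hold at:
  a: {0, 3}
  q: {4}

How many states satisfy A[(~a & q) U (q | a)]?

Sat(~a) = {1, 2, 4}
Sat(~a & q) = {4}
Sat(q | a) = {0, 3, 4}
A[(~a & q) U (q | a)]: least fixpoint, start Z0 = Sat((q | a)) = {0, 3, 4}, add states in Sat(~a & q) with every successor in Z. Already a fixed point.
Sat(A[(~a & q) U (q | a)]) = {0, 3, 4}
|Sat(A[(~a & q) U (q | a)])| = |{0, 3, 4}| = 3.

3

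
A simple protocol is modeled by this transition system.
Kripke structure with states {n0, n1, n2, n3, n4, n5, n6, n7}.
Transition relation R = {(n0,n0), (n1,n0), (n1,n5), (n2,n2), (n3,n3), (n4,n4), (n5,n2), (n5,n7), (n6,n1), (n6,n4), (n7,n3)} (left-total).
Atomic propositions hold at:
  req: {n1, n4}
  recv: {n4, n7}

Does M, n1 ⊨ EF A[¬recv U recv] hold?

Sat(¬recv) = {n0, n1, n2, n3, n5, n6}
A[¬recv U recv]: least fixpoint, start Z0 = Sat(recv) = {n4, n7}, add states in Sat(¬recv) with every successor in Z. Already a fixed point.
Sat(A[¬recv U recv]) = {n4, n7}
EF A[¬recv U recv]: least fixpoint, start Z0 = {n4, n7}, add states with some successor in Z. Z1 = {n4, n5, n6, n7}; Z2 = {n1, n4, n5, n6, n7}; fixed.
Sat(EF A[¬recv U recv]) = {n1, n4, n5, n6, n7}
n1 ∈ Sat(EF A[¬recv U recv]) = {n1, n4, n5, n6, n7}, so the formula holds at n1.

Yes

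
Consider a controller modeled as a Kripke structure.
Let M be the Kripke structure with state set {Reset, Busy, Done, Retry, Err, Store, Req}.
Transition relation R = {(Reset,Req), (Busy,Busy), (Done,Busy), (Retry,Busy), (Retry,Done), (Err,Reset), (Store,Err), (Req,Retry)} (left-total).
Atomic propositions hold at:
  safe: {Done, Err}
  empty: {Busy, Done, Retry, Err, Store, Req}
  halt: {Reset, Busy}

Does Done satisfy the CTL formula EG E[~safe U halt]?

Sat(~safe) = {Reset, Busy, Retry, Store, Req}
E[~safe U halt]: least fixpoint, start Z0 = Sat(halt) = {Reset, Busy}, add states in Sat(~safe) with some successor in Z. Z1 = {Reset, Busy, Retry}; Z2 = {Reset, Busy, Retry, Req}; fixed.
Sat(E[~safe U halt]) = {Reset, Busy, Retry, Req}
EG E[~safe U halt]: greatest fixpoint, start Z0 = {Reset, Busy, Retry, Req}, keep only states in Sat with some successor in Z. Already a fixed point.
Sat(EG E[~safe U halt]) = {Reset, Busy, Retry, Req}
Done ∉ Sat(EG E[~safe U halt]) = {Reset, Busy, Retry, Req}, so the formula does not hold at Done.

No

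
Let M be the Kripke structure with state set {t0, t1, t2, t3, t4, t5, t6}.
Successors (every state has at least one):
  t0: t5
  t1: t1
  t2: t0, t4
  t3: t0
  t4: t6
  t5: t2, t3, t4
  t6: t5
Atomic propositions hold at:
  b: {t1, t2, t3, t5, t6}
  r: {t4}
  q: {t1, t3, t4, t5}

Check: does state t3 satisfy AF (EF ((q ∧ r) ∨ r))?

Yes

Sat(q ∧ r) = {t4}
Sat((q ∧ r) ∨ r) = {t4}
EF ((q ∧ r) ∨ r): least fixpoint, start Z0 = {t4}, add states with some successor in Z. Z1 = {t2, t4, t5}; Z2 = {t0, t2, t4, t5, t6}; Z3 = {t0, t2, t3, t4, t5, t6}; fixed.
Sat(EF ((q ∧ r) ∨ r)) = {t0, t2, t3, t4, t5, t6}
AF (EF ((q ∧ r) ∨ r)): least fixpoint, start Z0 = {t0, t2, t3, t4, t5, t6}, add states with every successor in Z. Already a fixed point.
Sat(AF (EF ((q ∧ r) ∨ r))) = {t0, t2, t3, t4, t5, t6}
t3 ∈ Sat(AF (EF ((q ∧ r) ∨ r))) = {t0, t2, t3, t4, t5, t6}, so the formula holds at t3.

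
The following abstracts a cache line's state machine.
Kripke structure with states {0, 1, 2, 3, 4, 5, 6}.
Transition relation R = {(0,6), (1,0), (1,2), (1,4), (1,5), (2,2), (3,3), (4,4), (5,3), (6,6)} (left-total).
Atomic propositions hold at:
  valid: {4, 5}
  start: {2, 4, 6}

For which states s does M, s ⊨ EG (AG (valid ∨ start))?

{2, 4, 6}

Sat(valid ∨ start) = {2, 4, 5, 6}
AG (valid ∨ start): greatest fixpoint, start Z0 = {2, 4, 5, 6}, keep only states in Sat with every successor in Z. Z1 = {2, 4, 6}; fixed.
Sat(AG (valid ∨ start)) = {2, 4, 6}
EG (AG (valid ∨ start)): greatest fixpoint, start Z0 = {2, 4, 6}, keep only states in Sat with some successor in Z. Already a fixed point.
Sat(EG (AG (valid ∨ start))) = {2, 4, 6}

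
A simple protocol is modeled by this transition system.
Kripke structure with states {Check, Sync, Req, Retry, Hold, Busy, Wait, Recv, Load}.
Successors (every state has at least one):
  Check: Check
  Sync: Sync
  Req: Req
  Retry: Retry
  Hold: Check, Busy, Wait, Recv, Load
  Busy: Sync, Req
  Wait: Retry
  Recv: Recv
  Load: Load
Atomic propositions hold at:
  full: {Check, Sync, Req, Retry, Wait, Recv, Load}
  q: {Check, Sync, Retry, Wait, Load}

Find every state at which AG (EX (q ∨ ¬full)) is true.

{Check, Sync, Retry, Wait, Load}

Sat(¬full) = {Hold, Busy}
Sat(q ∨ ¬full) = {Check, Sync, Retry, Hold, Busy, Wait, Load}
Sat(EX (q ∨ ¬full)) = {s : some successor in {Check, Sync, Retry, Hold, Busy, Wait, Load}} = {Check, Sync, Retry, Hold, Busy, Wait, Load}
AG (EX (q ∨ ¬full)): greatest fixpoint, start Z0 = {Check, Sync, Retry, Hold, Busy, Wait, Load}, keep only states in Sat with every successor in Z. Z1 = {Check, Sync, Retry, Wait, Load}; fixed.
Sat(AG (EX (q ∨ ¬full))) = {Check, Sync, Retry, Wait, Load}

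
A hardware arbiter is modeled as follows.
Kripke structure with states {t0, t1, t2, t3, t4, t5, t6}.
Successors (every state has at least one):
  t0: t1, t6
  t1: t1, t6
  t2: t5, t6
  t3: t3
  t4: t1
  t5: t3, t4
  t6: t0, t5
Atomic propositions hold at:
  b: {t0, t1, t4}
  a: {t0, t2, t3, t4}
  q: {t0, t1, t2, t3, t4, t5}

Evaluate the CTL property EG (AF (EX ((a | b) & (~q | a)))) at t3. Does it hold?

Yes

Sat(a | b) = {t0, t1, t2, t3, t4}
Sat(~q) = {t6}
Sat(~q | a) = {t0, t2, t3, t4, t6}
Sat((a | b) & (~q | a)) = {t0, t2, t3, t4}
Sat(EX ((a | b) & (~q | a))) = {s : some successor in {t0, t2, t3, t4}} = {t3, t5, t6}
AF (EX ((a | b) & (~q | a))): least fixpoint, start Z0 = {t3, t5, t6}, add states with every successor in Z. Z1 = {t2, t3, t5, t6}; fixed.
Sat(AF (EX ((a | b) & (~q | a)))) = {t2, t3, t5, t6}
EG (AF (EX ((a | b) & (~q | a)))): greatest fixpoint, start Z0 = {t2, t3, t5, t6}, keep only states in Sat with some successor in Z. Already a fixed point.
Sat(EG (AF (EX ((a | b) & (~q | a))))) = {t2, t3, t5, t6}
t3 ∈ Sat(EG (AF (EX ((a | b) & (~q | a))))) = {t2, t3, t5, t6}, so the formula holds at t3.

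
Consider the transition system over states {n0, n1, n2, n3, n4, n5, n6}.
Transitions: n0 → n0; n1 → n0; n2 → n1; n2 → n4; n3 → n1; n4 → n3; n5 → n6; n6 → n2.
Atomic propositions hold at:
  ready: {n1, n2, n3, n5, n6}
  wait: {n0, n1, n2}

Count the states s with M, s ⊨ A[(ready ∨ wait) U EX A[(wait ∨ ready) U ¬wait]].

4

Sat(ready ∨ wait) = {n0, n1, n2, n3, n5, n6}
Sat(wait ∨ ready) = {n0, n1, n2, n3, n5, n6}
Sat(¬wait) = {n3, n4, n5, n6}
A[(wait ∨ ready) U ¬wait]: least fixpoint, start Z0 = Sat(¬wait) = {n3, n4, n5, n6}, add states in Sat(wait ∨ ready) with every successor in Z. Already a fixed point.
Sat(A[(wait ∨ ready) U ¬wait]) = {n3, n4, n5, n6}
Sat(EX A[(wait ∨ ready) U ¬wait]) = {s : some successor in {n3, n4, n5, n6}} = {n2, n4, n5}
A[(ready ∨ wait) U EX A[(wait ∨ ready) U ¬wait]]: least fixpoint, start Z0 = Sat(EX A[(wait ∨ ready) U ¬wait]) = {n2, n4, n5}, add states in Sat(ready ∨ wait) with every successor in Z. Z1 = {n2, n4, n5, n6}; fixed.
Sat(A[(ready ∨ wait) U EX A[(wait ∨ ready) U ¬wait]]) = {n2, n4, n5, n6}
|Sat(A[(ready ∨ wait) U EX A[(wait ∨ ready) U ¬wait]])| = |{n2, n4, n5, n6}| = 4.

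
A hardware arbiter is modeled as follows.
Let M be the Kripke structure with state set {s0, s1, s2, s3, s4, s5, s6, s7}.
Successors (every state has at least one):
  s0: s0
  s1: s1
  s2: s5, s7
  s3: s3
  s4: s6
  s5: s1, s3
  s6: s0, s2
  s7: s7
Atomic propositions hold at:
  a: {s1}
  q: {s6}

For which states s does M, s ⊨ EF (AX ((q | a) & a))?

Sat(q | a) = {s1, s6}
Sat((q | a) & a) = {s1}
Sat(AX ((q | a) & a)) = {s : every successor in {s1}} = {s1}
EF (AX ((q | a) & a)): least fixpoint, start Z0 = {s1}, add states with some successor in Z. Z1 = {s1, s5}; Z2 = {s1, s2, s5}; Z3 = {s1, s2, s5, s6}; Z4 = {s1, s2, s4, s5, s6}; fixed.
Sat(EF (AX ((q | a) & a))) = {s1, s2, s4, s5, s6}

{s1, s2, s4, s5, s6}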